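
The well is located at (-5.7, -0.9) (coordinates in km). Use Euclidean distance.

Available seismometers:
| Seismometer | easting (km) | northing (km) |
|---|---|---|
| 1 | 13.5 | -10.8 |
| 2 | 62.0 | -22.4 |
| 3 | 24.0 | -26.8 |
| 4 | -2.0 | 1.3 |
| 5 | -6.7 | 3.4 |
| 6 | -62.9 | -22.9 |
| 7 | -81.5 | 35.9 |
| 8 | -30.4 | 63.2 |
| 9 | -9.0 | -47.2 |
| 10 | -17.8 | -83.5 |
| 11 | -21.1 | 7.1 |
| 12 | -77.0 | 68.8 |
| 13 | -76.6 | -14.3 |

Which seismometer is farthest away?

Distances from (-5.7, -0.9):
1: √((19.2)² + (-9.9)²) = √(368.640 + 98.010) = 21.6 km
2: √((67.7)² + (-21.5)²) = √(4583.290 + 462.250) = 71.0 km
3: √((29.7)² + (-25.9)²) = √(882.090 + 670.810) = 39.4 km
4: √((3.7)² + (2.2)²) = √(13.690 + 4.840) = 4.3 km
5: √((-1.0)² + (4.3)²) = √(1.000 + 18.490) = 4.4 km
6: √((-57.2)² + (-22.0)²) = √(3271.840 + 484.000) = 61.3 km
7: √((-75.8)² + (36.8)²) = √(5745.640 + 1354.240) = 84.3 km
8: √((-24.7)² + (64.1)²) = √(610.090 + 4108.810) = 68.7 km
9: √((-3.3)² + (-46.3)²) = √(10.890 + 2143.690) = 46.4 km
10: √((-12.1)² + (-82.6)²) = √(146.410 + 6822.760) = 83.5 km
11: √((-15.4)² + (8.0)²) = √(237.160 + 64.000) = 17.4 km
12: √((-71.3)² + (69.7)²) = √(5083.690 + 4858.090) = 99.7 km
13: √((-70.9)² + (-13.4)²) = √(5026.810 + 179.560) = 72.2 km
Maximum: 12 at 99.7 km.

12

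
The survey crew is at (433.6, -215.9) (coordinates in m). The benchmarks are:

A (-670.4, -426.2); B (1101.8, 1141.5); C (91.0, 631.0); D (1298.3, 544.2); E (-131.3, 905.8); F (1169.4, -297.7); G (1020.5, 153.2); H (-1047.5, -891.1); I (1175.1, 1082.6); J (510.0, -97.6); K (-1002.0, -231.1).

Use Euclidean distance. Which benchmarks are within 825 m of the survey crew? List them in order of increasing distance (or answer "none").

J, G, F

Distances from (433.6, -215.9):
A: 1123.9 m
B: 1513.0 m
C: 913.6 m
D: 1151.3 m
E: 1255.9 m
F: 740.3 m
G: 693.3 m
H: 1627.7 m
I: 1495.3 m
J: 140.8 m
K: 1435.7 m
Threshold 825 m: J (140.8 m), G (693.3 m), F (740.3 m) are within range.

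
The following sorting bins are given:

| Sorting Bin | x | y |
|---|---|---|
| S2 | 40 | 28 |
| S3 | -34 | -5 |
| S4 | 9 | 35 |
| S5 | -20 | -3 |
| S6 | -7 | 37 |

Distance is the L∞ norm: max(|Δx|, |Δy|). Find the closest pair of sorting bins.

Pairwise distances:
S2–S3: max(|-74|, |-33|) = 74
S2–S4: max(|-31|, |7|) = 31
S2–S5: max(|-60|, |-31|) = 60
S2–S6: max(|-47|, |9|) = 47
S3–S4: max(|43|, |40|) = 43
S3–S5: max(|14|, |2|) = 14
S3–S6: max(|27|, |42|) = 42
S4–S5: max(|-29|, |-38|) = 38
S4–S6: max(|-16|, |2|) = 16
S5–S6: max(|13|, |40|) = 40
Closest pair: S3–S5 at 14.

S3 and S5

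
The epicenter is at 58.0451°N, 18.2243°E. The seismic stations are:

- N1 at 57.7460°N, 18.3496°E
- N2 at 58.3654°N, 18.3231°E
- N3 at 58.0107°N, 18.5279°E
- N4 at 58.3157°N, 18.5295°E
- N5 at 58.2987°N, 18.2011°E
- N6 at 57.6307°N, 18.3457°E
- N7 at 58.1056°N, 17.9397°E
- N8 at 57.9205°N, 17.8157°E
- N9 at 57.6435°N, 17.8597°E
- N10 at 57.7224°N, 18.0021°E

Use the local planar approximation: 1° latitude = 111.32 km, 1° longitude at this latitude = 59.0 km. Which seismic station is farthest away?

N9

Distances from 58.0451°N, 18.2243°E:
N1: 34.1066 km
N2: 36.1291 km
N3: 18.3172 km
N4: 35.0949 km
N5: 28.2639 km
N6: 46.6838 km
N7: 18.0917 km
N8: 27.8129 km
N9: 49.6123 km
N10: 38.2404 km
Maximum: N9 at 49.6123 km.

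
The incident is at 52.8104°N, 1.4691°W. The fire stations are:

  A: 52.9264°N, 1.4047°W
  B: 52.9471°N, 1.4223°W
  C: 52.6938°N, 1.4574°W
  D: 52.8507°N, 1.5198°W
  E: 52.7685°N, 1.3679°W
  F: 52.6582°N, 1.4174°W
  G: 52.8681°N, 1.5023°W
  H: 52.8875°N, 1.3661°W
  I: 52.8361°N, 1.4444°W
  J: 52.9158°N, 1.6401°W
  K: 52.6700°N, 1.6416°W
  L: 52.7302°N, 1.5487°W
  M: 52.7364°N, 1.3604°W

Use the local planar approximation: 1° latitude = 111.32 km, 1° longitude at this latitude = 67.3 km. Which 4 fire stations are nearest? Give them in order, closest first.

I, D, G, E

Distances from 52.8104°N, 1.4691°W:
A: √((0.1160·111.32)² + (0.0644·67.3)²) = √(166.748668 + 18.784596) = 13.6211 km
B: √((0.1367·111.32)² + (0.0468·67.3)²) = √(231.570602 + 9.920232) = 15.5400 km
C: √((-0.1166·111.32)² + (0.0117·67.3)²) = √(168.478116 + 0.620015) = 13.0038 km
D: √((0.0403·111.32)² + (-0.0507·67.3)²) = √(20.125955 + 11.642495) = 5.6364 km
E: √((-0.0419·111.32)² + (0.1012·67.3)²) = √(21.755769 + 46.386452) = 8.2548 km
F: √((-0.1522·111.32)² + (0.0517·67.3)²) = √(287.061996 + 12.106294) = 17.2965 km
G: √((0.0577·111.32)² + (-0.0332·67.3)²) = √(41.257036 + 4.992365) = 6.8007 km
H: √((0.0771·111.32)² + (0.1030·67.3)²) = √(73.663975 + 48.051238) = 11.0325 km
I: √((0.0257·111.32)² + (0.0247·67.3)²) = √(8.184886 + 2.763275) = 3.3088 km
J: √((0.1054·111.32)² + (-0.1710·67.3)²) = √(137.666293 + 132.440969) = 16.4349 km
K: √((-0.1404·111.32)² + (-0.1725·67.3)²) = √(244.275894 + 134.774686) = 19.4692 km
L: √((-0.0802·111.32)² + (-0.0796·67.3)²) = √(79.706756 + 28.698306) = 10.4118 km
M: √((-0.0740·111.32)² + (0.1087·67.3)²) = √(67.859372 + 53.516687) = 11.0171 km
Sorted: I (3.3088 km) < D (5.6364 km) < G (6.8007 km) < E (8.2548 km) < L (10.4118 km) < M (11.0171 km) < …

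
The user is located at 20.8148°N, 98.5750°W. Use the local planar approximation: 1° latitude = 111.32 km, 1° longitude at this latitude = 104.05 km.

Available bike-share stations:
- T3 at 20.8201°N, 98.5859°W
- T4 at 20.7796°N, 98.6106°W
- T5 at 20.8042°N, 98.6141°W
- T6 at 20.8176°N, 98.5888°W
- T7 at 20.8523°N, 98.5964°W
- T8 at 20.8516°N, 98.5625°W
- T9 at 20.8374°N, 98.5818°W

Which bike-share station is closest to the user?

T3

Distances from 20.8148°N, 98.5750°W:
T3: 1.2784 km
T4: 5.3922 km
T5: 4.2360 km
T6: 1.4693 km
T7: 4.7312 km
T8: 4.2981 km
T9: 2.6134 km
Minimum: T3 at 1.2784 km.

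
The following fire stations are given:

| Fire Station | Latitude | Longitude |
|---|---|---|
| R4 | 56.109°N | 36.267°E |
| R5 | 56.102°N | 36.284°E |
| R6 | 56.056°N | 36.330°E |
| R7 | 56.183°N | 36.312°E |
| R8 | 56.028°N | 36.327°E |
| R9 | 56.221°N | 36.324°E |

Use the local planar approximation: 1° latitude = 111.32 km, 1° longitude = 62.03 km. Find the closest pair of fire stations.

R4 and R5

Pairwise distances:
R4–R5: 1.311 km
R4–R6: 7.077 km
R4–R7: 8.698 km
R4–R8: 9.755 km
R4–R9: 12.959 km
R5–R6: 5.862 km
R5–R7: 9.183 km
R5–R8: 8.659 km
R5–R9: 13.477 km
R6–R7: 14.182 km
R6–R8: 3.123 km
R6–R9: 18.372 km
R7–R8: 17.280 km
R7–R9: 4.295 km
R8–R9: 21.486 km
Closest pair: R4–R5 at 1.311 km.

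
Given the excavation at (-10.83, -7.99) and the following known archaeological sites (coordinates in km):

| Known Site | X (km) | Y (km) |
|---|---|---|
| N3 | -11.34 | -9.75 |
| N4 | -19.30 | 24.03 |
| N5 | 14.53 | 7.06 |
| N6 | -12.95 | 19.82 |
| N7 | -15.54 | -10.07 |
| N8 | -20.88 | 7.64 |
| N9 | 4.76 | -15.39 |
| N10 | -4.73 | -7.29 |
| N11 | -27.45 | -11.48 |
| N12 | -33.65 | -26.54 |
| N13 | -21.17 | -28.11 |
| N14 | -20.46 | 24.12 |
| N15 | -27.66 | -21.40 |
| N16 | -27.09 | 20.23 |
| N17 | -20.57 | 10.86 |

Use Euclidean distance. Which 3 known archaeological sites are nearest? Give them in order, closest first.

Distances from (-10.83, -7.99):
N3: √((-0.51)² + (-1.76)²) = √(0.2601 + 3.0976) = 1.83 km
N4: √((-8.47)² + (32.02)²) = √(71.7409 + 1025.2804) = 33.12 km
N5: √((25.36)² + (15.05)²) = √(643.1296 + 226.5025) = 29.49 km
N6: √((-2.12)² + (27.81)²) = √(4.4944 + 773.3961) = 27.89 km
N7: √((-4.71)² + (-2.08)²) = √(22.1841 + 4.3264) = 5.15 km
N8: √((-10.05)² + (15.63)²) = √(101.0025 + 244.2969) = 18.58 km
N9: √((15.59)² + (-7.40)²) = √(243.0481 + 54.7600) = 17.26 km
N10: √((6.10)² + (0.70)²) = √(37.2100 + 0.4900) = 6.14 km
N11: √((-16.62)² + (-3.49)²) = √(276.2244 + 12.1801) = 16.98 km
N12: √((-22.82)² + (-18.55)²) = √(520.7524 + 344.1025) = 29.41 km
N13: √((-10.34)² + (-20.12)²) = √(106.9156 + 404.8144) = 22.62 km
N14: √((-9.63)² + (32.11)²) = √(92.7369 + 1031.0521) = 33.52 km
N15: √((-16.83)² + (-13.41)²) = √(283.2489 + 179.8281) = 21.52 km
N16: √((-16.26)² + (28.22)²) = √(264.3876 + 796.3684) = 32.57 km
N17: √((-9.74)² + (18.85)²) = √(94.8676 + 355.3225) = 21.22 km
Sorted: N3 (1.83 km) < N7 (5.15 km) < N10 (6.14 km) < N11 (16.98 km) < N9 (17.26 km) < …

N3, N7, N10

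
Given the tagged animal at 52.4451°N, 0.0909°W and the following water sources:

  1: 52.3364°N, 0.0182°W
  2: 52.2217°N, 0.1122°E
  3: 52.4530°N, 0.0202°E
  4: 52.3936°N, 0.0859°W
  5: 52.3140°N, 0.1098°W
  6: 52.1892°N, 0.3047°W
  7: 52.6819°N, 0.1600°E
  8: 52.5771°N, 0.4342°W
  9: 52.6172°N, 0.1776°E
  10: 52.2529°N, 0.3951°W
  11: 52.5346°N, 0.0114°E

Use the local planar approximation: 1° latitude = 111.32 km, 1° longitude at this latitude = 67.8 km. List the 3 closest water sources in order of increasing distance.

4, 3, 11

Distances from 52.4451°N, 0.0909°W:
1: √((-0.1087·111.32)² + (0.0727·67.8)²) = √(146.421713 + 24.295632) = 13.0659 km
2: √((-0.2234·111.32)² + (0.2031·67.8)²) = √(618.461590 + 189.617857) = 28.4267 km
3: √((0.0079·111.32)² + (0.1111·67.8)²) = √(0.773394 + 56.739761) = 7.5837 km
4: √((-0.0515·111.32)² + (0.0050·67.8)²) = √(32.867060 + 0.114921) = 5.7430 km
5: √((-0.1311·111.32)² + (-0.0189·67.8)²) = √(212.986354 + 1.642037) = 14.6502 km
6: √((-0.2559·111.32)² + (-0.2138·67.8)²) = √(811.497091 + 210.123579) = 31.9628 km
7: √((0.2368·111.32)² + (0.2509·67.8)²) = √(694.879967 + 289.374801) = 31.3728 km
8: √((0.1320·111.32)² + (-0.3433·67.8)²) = √(215.920689 + 541.760073) = 27.5260 km
9: √((0.1721·111.32)² + (0.2685·67.8)²) = √(367.035554 + 331.396538) = 26.4279 km
10: √((-0.1922·111.32)² + (-0.3042·67.8)²) = √(457.776150 + 425.380725) = 29.7180 km
11: √((0.0895·111.32)² + (0.1023·67.8)²) = √(99.264159 + 48.107264) = 12.1397 km
Sorted: 4 (5.7430 km) < 3 (7.5837 km) < 11 (12.1397 km) < 1 (13.0659 km) < 5 (14.6502 km) < …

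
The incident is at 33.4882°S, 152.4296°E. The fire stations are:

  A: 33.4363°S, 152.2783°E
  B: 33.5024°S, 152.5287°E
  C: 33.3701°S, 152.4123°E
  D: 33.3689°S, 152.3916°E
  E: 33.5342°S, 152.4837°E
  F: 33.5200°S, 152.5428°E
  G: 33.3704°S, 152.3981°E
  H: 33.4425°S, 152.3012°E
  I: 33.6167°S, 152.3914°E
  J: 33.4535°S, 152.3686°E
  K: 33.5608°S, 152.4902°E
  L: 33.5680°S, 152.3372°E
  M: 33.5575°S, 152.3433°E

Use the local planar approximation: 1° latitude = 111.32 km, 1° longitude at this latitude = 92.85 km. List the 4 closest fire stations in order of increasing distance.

Distances from 33.4882°S, 152.4296°E:
A: √((0.0519·111.32)² + (-0.1513·92.85)²) = √(33.379599 + 197.352064) = 15.1899 km
B: √((-0.0142·111.32)² + (0.0991·92.85)²) = √(2.498752 + 84.666406) = 9.3362 km
C: √((0.1181·111.32)² + (-0.0173·92.85)²) = √(172.840769 + 2.580216) = 13.2447 km
D: √((0.1193·111.32)² + (-0.0380·92.85)²) = √(176.371043 + 12.448901) = 13.7412 km
E: √((-0.0460·111.32)² + (0.0541·92.85)²) = √(26.221773 + 25.232388) = 7.1732 km
F: √((-0.0318·111.32)² + (0.1132·92.85)²) = √(12.531430 + 110.473133) = 11.0907 km
G: √((0.1178·111.32)² + (-0.0315·92.85)²) = √(171.963777 + 8.554309) = 13.4357 km
H: √((0.0457·111.32)² + (-0.1284·92.85)²) = √(25.880865 + 142.132653) = 12.9620 km
I: √((-0.1285·111.32)² + (-0.0382·92.85)²) = √(204.622153 + 12.580287) = 14.7378 km
J: √((0.0347·111.32)² + (-0.0610·92.85)²) = √(14.921255 + 32.079197) = 6.8557 km
K: √((-0.0726·111.32)² + (0.0606·92.85)²) = √(65.316008 + 31.659865) = 9.8476 km
L: √((-0.0798·111.32)² + (-0.0924·92.85)²) = √(78.913658 + 73.605075) = 12.3498 km
M: √((-0.0693·111.32)² + (-0.0863·92.85)²) = √(59.513140 + 64.207448) = 11.1230 km
Sorted: J (6.8557 km) < E (7.1732 km) < B (9.3362 km) < K (9.8476 km) < F (11.0907 km) < M (11.1230 km) < …

J, E, B, K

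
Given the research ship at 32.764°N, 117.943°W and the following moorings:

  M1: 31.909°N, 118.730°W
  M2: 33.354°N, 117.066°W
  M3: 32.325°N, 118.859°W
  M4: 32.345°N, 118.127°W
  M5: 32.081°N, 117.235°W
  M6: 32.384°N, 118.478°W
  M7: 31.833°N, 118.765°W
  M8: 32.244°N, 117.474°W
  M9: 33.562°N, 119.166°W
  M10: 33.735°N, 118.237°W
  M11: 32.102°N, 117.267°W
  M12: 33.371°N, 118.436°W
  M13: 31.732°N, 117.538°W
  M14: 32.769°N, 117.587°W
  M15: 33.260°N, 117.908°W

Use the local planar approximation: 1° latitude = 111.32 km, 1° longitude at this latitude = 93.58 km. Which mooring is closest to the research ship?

M14

Distances from 32.764°N, 117.943°W:
M1: 120.345 km
M2: 105.115 km
M3: 98.671 km
M4: 49.720 km
M5: 100.849 km
M6: 65.544 km
M7: 129.066 km
M8: 72.644 km
M9: 144.879 km
M10: 111.538 km
M11: 97.122 km
M12: 81.819 km
M13: 120.972 km
M14: 33.319 km
M15: 55.312 km
Minimum: M14 at 33.319 km.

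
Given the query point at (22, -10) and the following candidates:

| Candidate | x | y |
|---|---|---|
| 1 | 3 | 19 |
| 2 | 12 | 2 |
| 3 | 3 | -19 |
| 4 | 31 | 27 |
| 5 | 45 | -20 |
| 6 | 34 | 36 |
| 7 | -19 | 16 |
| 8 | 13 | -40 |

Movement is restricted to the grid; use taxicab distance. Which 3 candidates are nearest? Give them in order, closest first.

2, 3, 5

Distances from (22, -10):
1: |-19| + |29| = 19 + 29 = 48
2: |-10| + |12| = 10 + 12 = 22
3: |-19| + |-9| = 19 + 9 = 28
4: |9| + |37| = 9 + 37 = 46
5: |23| + |-10| = 23 + 10 = 33
6: |12| + |46| = 12 + 46 = 58
7: |-41| + |26| = 41 + 26 = 67
8: |-9| + |-30| = 9 + 30 = 39
Sorted: 2 (22) < 3 (28) < 5 (33) < 8 (39) < 4 (46) < …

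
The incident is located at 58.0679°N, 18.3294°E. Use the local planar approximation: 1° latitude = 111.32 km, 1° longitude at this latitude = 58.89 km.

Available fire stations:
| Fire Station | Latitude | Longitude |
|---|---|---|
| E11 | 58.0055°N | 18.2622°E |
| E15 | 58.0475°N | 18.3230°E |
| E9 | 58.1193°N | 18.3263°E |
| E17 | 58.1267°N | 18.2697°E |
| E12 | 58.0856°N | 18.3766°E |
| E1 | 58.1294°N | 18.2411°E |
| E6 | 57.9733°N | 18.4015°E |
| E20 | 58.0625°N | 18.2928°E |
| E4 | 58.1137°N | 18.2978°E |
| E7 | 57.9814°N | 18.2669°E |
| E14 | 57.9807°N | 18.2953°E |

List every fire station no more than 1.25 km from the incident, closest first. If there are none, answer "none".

Distances from 58.0679°N, 18.3294°E:
E11: √((-0.0624·111.32)² + (-0.0672·58.89)²) = √(48.252028 + 15.661078) = 7.9946 km
E15: √((-0.0204·111.32)² + (-0.0064·58.89)²) = √(5.157114 + 0.142051) = 2.3020 km
E9: √((0.0514·111.32)² + (-0.0031·58.89)²) = √(32.739545 + 0.033328) = 5.7248 km
E17: √((0.0588·111.32)² + (-0.0597·58.89)²) = √(42.845089 + 12.360379) = 7.4300 km
E12: √((0.0177·111.32)² + (0.0472·58.89)²) = √(3.882334 + 7.726221) = 3.4071 km
E1: √((0.0615·111.32)² + (-0.0883·58.89)²) = √(46.870181 + 27.039865) = 8.5971 km
E6: √((-0.0946·111.32)² + (0.0721·58.89)²) = √(110.899265 + 18.028253) = 11.3546 km
E20: √((-0.0054·111.32)² + (-0.0366·58.89)²) = √(0.361355 + 4.645637) = 2.2376 km
E4: √((0.0458·111.32)² + (-0.0316·58.89)²) = √(25.994254 + 3.463038) = 5.4275 km
E7: √((-0.0865·111.32)² + (-0.0625·58.89)²) = √(92.721107 + 13.547000) = 10.3086 km
E14: √((-0.0872·111.32)² + (-0.0341·58.89)²) = √(94.227868 + 4.032662) = 9.9126 km
Threshold 1.25 km: none within range.

none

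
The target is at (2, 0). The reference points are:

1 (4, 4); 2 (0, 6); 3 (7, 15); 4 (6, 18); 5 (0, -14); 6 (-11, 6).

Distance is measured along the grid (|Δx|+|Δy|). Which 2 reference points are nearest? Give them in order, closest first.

1, 2

Distances from (2, 0):
1: |2| + |4| = 2 + 4 = 6
2: |-2| + |6| = 2 + 6 = 8
3: |5| + |15| = 5 + 15 = 20
4: |4| + |18| = 4 + 18 = 22
5: |-2| + |-14| = 2 + 14 = 16
6: |-13| + |6| = 13 + 6 = 19
Sorted: 1 (6) < 2 (8) < 5 (16) < 6 (19) < …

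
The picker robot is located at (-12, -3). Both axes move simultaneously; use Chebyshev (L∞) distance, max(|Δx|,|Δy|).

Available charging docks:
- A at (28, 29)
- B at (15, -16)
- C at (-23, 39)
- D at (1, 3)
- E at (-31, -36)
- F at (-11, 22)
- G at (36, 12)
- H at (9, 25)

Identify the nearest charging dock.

D

Distances from (-12, -3):
A: 40
B: 27
C: 42
D: 13
E: 33
F: 25
G: 48
H: 28
Minimum: D at 13.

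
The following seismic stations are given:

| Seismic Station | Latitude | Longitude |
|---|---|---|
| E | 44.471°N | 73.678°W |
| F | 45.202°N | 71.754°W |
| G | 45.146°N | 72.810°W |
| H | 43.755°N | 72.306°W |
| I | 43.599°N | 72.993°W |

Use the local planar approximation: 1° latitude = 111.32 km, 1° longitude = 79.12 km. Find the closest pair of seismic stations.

Pairwise distances:
H–I: 57.062 km
F–G: 83.783 km
E–G: 101.797 km
E–I: 111.176 km
E–H: 134.672 km
G–H: 159.898 km
F–H: 166.896 km
E–F: 172.612 km
G–I: 172.820 km
F–I: 203.600 km
Closest pair: H–I at 57.062 km.

H and I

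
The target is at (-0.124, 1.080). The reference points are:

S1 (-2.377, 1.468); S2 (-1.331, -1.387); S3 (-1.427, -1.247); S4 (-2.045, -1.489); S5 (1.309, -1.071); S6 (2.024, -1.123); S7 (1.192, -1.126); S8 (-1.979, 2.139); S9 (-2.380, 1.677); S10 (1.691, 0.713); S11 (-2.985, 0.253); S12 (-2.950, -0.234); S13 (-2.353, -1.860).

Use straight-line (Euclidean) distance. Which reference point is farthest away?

S13

Distances from (-0.124, 1.080):
S1: 2.286
S2: 2.746
S3: 2.667
S4: 3.208
S5: 2.585
S6: 3.077
S7: 2.569
S8: 2.136
S9: 2.334
S10: 1.852
S11: 2.978
S12: 3.117
S13: 3.689
Maximum: S13 at 3.689.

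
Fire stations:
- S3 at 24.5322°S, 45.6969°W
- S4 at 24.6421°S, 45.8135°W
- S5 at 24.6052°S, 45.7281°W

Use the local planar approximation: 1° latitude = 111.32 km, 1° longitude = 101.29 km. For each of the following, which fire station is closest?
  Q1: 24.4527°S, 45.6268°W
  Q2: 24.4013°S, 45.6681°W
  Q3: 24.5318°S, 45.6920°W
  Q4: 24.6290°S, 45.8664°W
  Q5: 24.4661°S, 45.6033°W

Q1 at 24.4527°S, 45.6268°W:
  S3: √((-0.0795·111.32)² + (-0.0701·101.29)²) = √(78.321438 + 50.416092) = 11.3463 km
  S4: √((-0.1894·111.32)² + (-0.1867·101.29)²) = √(444.535393 + 357.619983) = 28.3223 km
  S5: √((-0.1525·111.32)² + (-0.1013·101.29)²) = √(288.194762 + 105.281492) = 19.8362 km
  → nearest: S3 (11.3463 km)
Q2 at 24.4013°S, 45.6681°W:
  S3: √((-0.1309·111.32)² + (-0.0288·101.29)²) = √(212.337006 + 8.509776) = 14.8609 km
  S4: √((-0.2408·111.32)² + (-0.1454·101.29)²) = √(718.553916 + 216.901200) = 30.5852 km
  S5: √((-0.2039·111.32)² + (-0.0600·101.29)²) = √(515.205923 + 36.934791) = 23.4977 km
  → nearest: S3 (14.8609 km)
Q3 at 24.5318°S, 45.6920°W:
  S3: √((-0.0004·111.32)² + (-0.0049·101.29)²) = √(0.001983 + 0.246335) = 0.4983 km
  S4: √((-0.1103·111.32)² + (-0.1215·101.29)²) = √(150.763920 + 151.455726) = 17.3845 km
  S5: √((-0.0734·111.32)² + (-0.0361·101.29)²) = √(66.763411 + 13.370497) = 8.9518 km
  → nearest: S3 (0.4983 km)
Q4 at 24.6290°S, 45.8664°W:
  S3: √((0.0968·111.32)² + (0.1695·101.29)²) = √(116.117348 + 294.762715) = 20.2702 km
  S4: √((-0.0131·111.32)² + (0.0529·101.29)²) = √(2.126616 + 28.710747) = 5.5531 km
  S5: √((0.0238·111.32)² + (0.1383·101.29)²) = √(7.019405 + 196.235467) = 14.2567 km
  → nearest: S4 (5.5531 km)
Q5 at 24.4661°S, 45.6033°W:
  S3: √((-0.0661·111.32)² + (-0.0936·101.29)²) = √(54.143872 + 89.884507) = 12.0012 km
  S4: √((-0.1760·111.32)² + (-0.2102·101.29)²) = √(383.859003 + 453.313409) = 28.9339 km
  S5: √((-0.1391·111.32)² + (-0.1248·101.29)²) = √(239.773209 + 159.794679) = 19.9892 km
  → nearest: S3 (12.0012 km)

Q1→S3; Q2→S3; Q3→S3; Q4→S4; Q5→S3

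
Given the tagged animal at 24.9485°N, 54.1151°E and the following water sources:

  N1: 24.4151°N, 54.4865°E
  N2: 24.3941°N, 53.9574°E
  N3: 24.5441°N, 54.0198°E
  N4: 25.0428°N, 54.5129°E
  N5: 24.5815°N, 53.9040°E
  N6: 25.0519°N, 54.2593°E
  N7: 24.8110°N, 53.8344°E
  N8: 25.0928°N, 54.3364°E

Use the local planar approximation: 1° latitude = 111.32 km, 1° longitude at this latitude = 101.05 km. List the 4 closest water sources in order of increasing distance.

Distances from 24.9485°N, 54.1151°E:
N1: √((-0.5334·111.32)² + (0.3714·101.05)²) = √(3525.757335 + 1408.498648) = 70.2443 km
N2: √((-0.5544·111.32)² + (-0.1577·101.05)²) = √(3808.840957 + 253.942869) = 63.7400 km
N3: √((-0.4044·111.32)² + (-0.0953·101.05)²) = √(2026.603037 + 92.738152) = 46.0363 km
N4: √((0.0943·111.32)² + (0.3978·101.05)²) = √(110.197002 + 1615.854281) = 41.5458 km
N5: √((-0.3670·111.32)² + (-0.2111·101.05)²) = √(1669.085268 + 455.039505) = 46.0882 km
N6: √((0.1034·111.32)² + (0.1442·101.05)²) = √(132.491334 + 212.325989) = 18.5693 km
N7: √((-0.1375·111.32)² + (-0.2807·101.05)²) = √(234.288942 + 804.558192) = 32.2312 km
N8: √((0.1443·111.32)² + (0.2213·101.05)²) = √(258.035261 + 500.075368) = 27.5338 km
Sorted: N6 (18.5693 km) < N8 (27.5338 km) < N7 (32.2312 km) < N4 (41.5458 km) < N3 (46.0363 km) < N5 (46.0882 km) < …

N6, N8, N7, N4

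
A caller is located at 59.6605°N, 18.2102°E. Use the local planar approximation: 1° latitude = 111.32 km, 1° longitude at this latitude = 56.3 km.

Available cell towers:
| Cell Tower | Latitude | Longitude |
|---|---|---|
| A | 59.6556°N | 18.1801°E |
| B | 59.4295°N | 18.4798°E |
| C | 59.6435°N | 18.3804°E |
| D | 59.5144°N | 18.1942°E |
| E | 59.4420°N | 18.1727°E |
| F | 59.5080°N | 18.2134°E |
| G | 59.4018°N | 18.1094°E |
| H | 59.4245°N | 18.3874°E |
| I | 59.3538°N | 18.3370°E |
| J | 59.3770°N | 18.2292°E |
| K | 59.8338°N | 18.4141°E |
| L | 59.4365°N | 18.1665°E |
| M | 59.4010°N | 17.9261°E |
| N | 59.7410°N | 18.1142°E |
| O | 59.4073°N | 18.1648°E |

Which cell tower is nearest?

Distances from 59.6605°N, 18.2102°E:
A: 1.7803 km
B: 29.8604 km
C: 9.7673 km
D: 16.2888 km
E: 24.4149 km
F: 16.9773 km
G: 29.3523 km
H: 28.1020 km
I: 34.8802 km
J: 31.5773 km
K: 22.4489 km
L: 25.0568 km
M: 33.0201 km
N: 10.4650 km
O: 28.3019 km
Minimum: A at 1.7803 km.

A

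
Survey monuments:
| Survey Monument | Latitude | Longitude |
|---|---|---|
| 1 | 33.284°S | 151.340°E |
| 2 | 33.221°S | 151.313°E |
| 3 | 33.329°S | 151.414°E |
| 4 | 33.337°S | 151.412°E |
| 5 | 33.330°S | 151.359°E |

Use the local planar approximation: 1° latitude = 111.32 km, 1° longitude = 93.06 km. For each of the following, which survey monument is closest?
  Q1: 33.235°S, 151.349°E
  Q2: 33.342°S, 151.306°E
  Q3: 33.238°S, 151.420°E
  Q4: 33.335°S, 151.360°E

Q1→2; Q2→5; Q3→1; Q4→5

Q1 at 33.235°S, 151.349°E:
  1: 5.519 km
  2: 3.695 km
  3: 12.087 km
  4: 12.779 km
  5: 10.616 km
  → nearest: 2 (3.695 km)
Q2 at 33.342°S, 151.306°E:
  1: 7.190 km
  2: 13.485 km
  3: 10.154 km
  4: 9.880 km
  5: 5.110 km
  → nearest: 5 (5.110 km)
Q3 at 33.238°S, 151.420°E:
  1: 9.036 km
  2: 10.136 km
  3: 10.145 km
  4: 11.046 km
  5: 11.709 km
  → nearest: 1 (9.036 km)
Q4 at 33.335°S, 151.360°E:
  1: 5.975 km
  2: 13.423 km
  3: 5.069 km
  4: 4.844 km
  5: 0.564 km
  → nearest: 5 (0.564 km)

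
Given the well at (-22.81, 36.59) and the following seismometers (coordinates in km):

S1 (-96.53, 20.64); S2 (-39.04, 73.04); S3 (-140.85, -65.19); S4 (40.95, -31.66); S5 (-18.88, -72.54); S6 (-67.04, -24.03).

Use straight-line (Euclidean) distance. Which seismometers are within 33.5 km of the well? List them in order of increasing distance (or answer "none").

Distances from (-22.81, 36.59):
S1: √((-73.72)² + (-15.95)²) = √(5434.6384 + 254.4025) = 75.43 km
S2: √((-16.23)² + (36.45)²) = √(263.4129 + 1328.6025) = 39.90 km
S3: √((-118.04)² + (-101.78)²) = √(13933.4416 + 10359.1684) = 155.86 km
S4: √((63.76)² + (-68.25)²) = √(4065.3376 + 4658.0625) = 93.40 km
S5: √((3.93)² + (-109.13)²) = √(15.4449 + 11909.3569) = 109.20 km
S6: √((-44.23)² + (-60.62)²) = √(1956.2929 + 3674.7844) = 75.04 km
Threshold 33.5 km: none within range.

none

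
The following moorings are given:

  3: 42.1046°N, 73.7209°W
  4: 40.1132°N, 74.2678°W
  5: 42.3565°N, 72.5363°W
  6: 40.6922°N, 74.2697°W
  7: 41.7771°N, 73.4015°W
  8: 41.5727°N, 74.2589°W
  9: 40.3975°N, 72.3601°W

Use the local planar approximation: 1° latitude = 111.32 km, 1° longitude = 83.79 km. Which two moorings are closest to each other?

Pairwise distances:
3–4: 226.3694 km
3–5: 103.1426 km
3–6: 163.8148 km
3–7: 45.2257 km
3–8: 74.4182 km
3–9: 221.6167 km
4–5: 288.8097 km
4–6: 64.4545 km
4–7: 198.9405 km
4–8: 162.4733 km
4–9: 162.9491 km
5–6: 235.4146 km
5–7: 97.0342 km
5–8: 168.6597 km
5–9: 218.5751 km
6–7: 140.9883 km
6–8: 98.0214 km
6–9: 163.3339 km
7–8: 75.3588 km
7–9: 176.6353 km
8–9: 205.9798 km
Closest pair: 3–7 at 45.2257 km.

3 and 7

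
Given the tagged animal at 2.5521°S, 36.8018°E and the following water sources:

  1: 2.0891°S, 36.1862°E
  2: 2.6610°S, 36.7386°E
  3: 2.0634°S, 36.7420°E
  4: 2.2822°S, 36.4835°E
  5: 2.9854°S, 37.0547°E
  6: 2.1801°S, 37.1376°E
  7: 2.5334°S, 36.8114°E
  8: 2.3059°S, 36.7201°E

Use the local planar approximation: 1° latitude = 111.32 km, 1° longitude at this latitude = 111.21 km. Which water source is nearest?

Distances from 2.5521°S, 36.8018°E:
1: √((0.4630·111.32)² + (-0.6156·111.21)²) = √(2656.491174 + 4686.891543) = 85.6935 km
2: √((-0.1089·111.32)² + (-0.0632·111.21)²) = √(146.961019 + 49.399419) = 14.0129 km
3: √((0.4887·111.32)² + (-0.0598·111.21)²) = √(2959.586744 + 44.227262) = 54.8071 km
4: √((0.2699·111.32)² + (-0.3183·111.21)²) = √(902.718129 + 1253.028528) = 46.4300 km
5: √((-0.4333·111.32)² + (0.2529·111.21)²) = √(2326.610980 + 791.016131) = 55.8357 km
6: √((0.3720·111.32)² + (0.3358·111.21)²) = √(1714.874234 + 1394.598087) = 55.7626 km
7: √((0.0187·111.32)² + (0.0096·111.21)²) = √(4.333408 + 1.139804) = 2.3395 km
8: √((0.2462·111.32)² + (-0.0817·111.21)²) = √(751.142772 + 82.552797) = 28.8738 km
Minimum: 7 at 2.3395 km.

7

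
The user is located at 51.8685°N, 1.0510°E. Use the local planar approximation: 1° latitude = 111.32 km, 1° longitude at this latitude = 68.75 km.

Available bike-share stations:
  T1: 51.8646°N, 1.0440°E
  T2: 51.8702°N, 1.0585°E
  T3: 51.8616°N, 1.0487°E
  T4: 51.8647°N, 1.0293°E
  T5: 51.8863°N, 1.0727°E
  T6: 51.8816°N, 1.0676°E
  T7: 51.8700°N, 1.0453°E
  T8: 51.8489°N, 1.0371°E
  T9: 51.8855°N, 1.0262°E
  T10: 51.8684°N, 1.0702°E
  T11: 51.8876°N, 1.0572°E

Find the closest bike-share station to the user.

T7

Distances from 51.8685°N, 1.0510°E:
T1: √((-0.0039·111.32)² + (-0.0070·68.75)²) = √(0.188484 + 0.231602) = 0.6481 km
T2: √((0.0017·111.32)² + (0.0075·68.75)²) = √(0.035813 + 0.265869) = 0.5493 km
T3: √((-0.0069·111.32)² + (-0.0023·68.75)²) = √(0.589990 + 0.025004) = 0.7842 km
T4: √((-0.0038·111.32)² + (-0.0217·68.75)²) = √(0.178943 + 2.225691) = 1.5507 km
T5: √((0.0178·111.32)² + (0.0217·68.75)²) = √(3.926326 + 2.225691) = 2.4803 km
T6: √((0.0131·111.32)² + (0.0166·68.75)²) = √(2.126616 + 1.302452) = 1.8518 km
T7: √((0.0015·111.32)² + (-0.0057·68.75)²) = √(0.027882 + 0.153566) = 0.4260 km
T8: √((-0.0196·111.32)² + (-0.0139·68.75)²) = √(4.760565 + 0.913219) = 2.3820 km
T9: √((0.0170·111.32)² + (-0.0248·68.75)²) = √(3.581329 + 2.907025) = 2.5472 km
T10: √((-0.0001·111.32)² + (0.0192·68.75)²) = √(0.000124 + 1.742400) = 1.3200 km
T11: √((0.0191·111.32)² + (0.0062·68.75)²) = √(4.520777 + 0.181689) = 2.1685 km
Minimum: T7 at 0.4260 km.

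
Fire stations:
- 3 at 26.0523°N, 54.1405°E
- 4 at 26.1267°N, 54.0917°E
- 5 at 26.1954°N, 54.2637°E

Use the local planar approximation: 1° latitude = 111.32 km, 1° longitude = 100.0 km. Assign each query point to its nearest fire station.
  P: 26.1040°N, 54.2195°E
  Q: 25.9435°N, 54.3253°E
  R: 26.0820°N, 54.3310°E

P at 26.1040°N, 54.2195°E:
  3: 9.7741 km
  4: 13.0274 km
  5: 11.0932 km
  → nearest: 3 (9.7741 km)
Q at 25.9435°N, 54.3253°E:
  3: 22.0953 km
  4: 31.0096 km
  5: 28.7101 km
  → nearest: 3 (22.0953 km)
R at 26.0820°N, 54.3310°E:
  3: 19.3348 km
  4: 24.4419 km
  5: 14.3056 km
  → nearest: 5 (14.3056 km)

P→3; Q→3; R→5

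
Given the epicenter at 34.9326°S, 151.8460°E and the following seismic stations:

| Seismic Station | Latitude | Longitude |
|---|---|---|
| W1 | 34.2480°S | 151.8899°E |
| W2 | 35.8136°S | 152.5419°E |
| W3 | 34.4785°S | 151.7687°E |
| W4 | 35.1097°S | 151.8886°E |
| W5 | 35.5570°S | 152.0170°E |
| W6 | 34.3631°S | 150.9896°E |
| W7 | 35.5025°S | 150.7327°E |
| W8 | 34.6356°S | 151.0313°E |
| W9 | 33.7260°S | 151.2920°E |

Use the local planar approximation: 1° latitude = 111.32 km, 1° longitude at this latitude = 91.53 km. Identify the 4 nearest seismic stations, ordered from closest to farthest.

Distances from 34.9326°S, 151.8460°E:
W1: √((0.6846·111.32)² + (0.0439·91.53)²) = √(5807.914106 + 16.145666) = 76.3155 km
W2: √((-0.8810·111.32)² + (0.6959·91.53)²) = √(9618.297637 + 4057.145638) = 116.9421 km
W3: √((0.4541·111.32)² + (-0.0773·91.53)²) = √(2555.344153 + 50.059431) = 51.0432 km
W4: √((-0.1771·111.32)² + (0.0426·91.53)²) = √(388.672235 + 15.203589) = 20.0967 km
W5: √((-0.6244·111.32)² + (0.1710·91.53)²) = √(4831.390979 + 244.973522) = 71.2486 km
W6: √((0.5695·111.32)² + (-0.8564·91.53)²) = √(4019.146643 + 6144.410774) = 100.8145 km
W7: √((-0.5699·111.32)² + (-1.1133·91.53)²) = √(4024.794485 + 10383.681126) = 120.0353 km
W8: √((0.2970·111.32)² + (-0.8147·91.53)²) = √(1093.098489 + 5560.608988) = 81.5703 km
W9: √((1.2066·111.32)² + (-0.5540·91.53)²) = √(18041.516393 + 2571.262726) = 143.5715 km
Sorted: W4 (20.0967 km) < W3 (51.0432 km) < W5 (71.2486 km) < W1 (76.3155 km) < W8 (81.5703 km) < W6 (100.8145 km) < …

W4, W3, W5, W1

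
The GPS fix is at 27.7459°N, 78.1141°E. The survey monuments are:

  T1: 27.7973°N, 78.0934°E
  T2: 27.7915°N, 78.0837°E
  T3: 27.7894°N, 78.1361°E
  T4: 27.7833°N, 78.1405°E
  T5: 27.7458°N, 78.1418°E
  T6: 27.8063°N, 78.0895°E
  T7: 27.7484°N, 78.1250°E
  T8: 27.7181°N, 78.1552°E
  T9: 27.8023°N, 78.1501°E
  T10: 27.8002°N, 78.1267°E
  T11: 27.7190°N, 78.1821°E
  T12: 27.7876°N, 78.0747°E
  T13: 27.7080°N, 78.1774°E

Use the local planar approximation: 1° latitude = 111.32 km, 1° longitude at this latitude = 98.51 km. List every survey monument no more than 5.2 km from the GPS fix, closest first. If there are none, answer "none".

Distances from 27.7459°N, 78.1141°E:
T1: √((0.0514·111.32)² + (-0.0207·98.51)²) = √(32.739545 + 4.158161) = 6.0743 km
T2: √((0.0456·111.32)² + (-0.0304·98.51)²) = √(25.767725 + 8.968252) = 5.8937 km
T3: √((0.0435·111.32)² + (0.0220·98.51)²) = √(23.449031 + 4.696843) = 5.3053 km
T4: √((0.0374·111.32)² + (0.0264·98.51)²) = √(17.333633 + 6.763453) = 4.9089 km
T5: √((-0.0001·111.32)² + (0.0277·98.51)²) = √(0.000124 + 7.445951) = 2.7287 km
T6: √((0.0604·111.32)² + (-0.0246·98.51)²) = √(45.208518 + 5.872606) = 7.1471 km
T7: √((0.0025·111.32)² + (0.0109·98.51)²) = √(0.077451 + 1.152958) = 1.1092 km
T8: √((-0.0278·111.32)² + (0.0411·98.51)²) = √(9.577143 + 16.392466) = 5.0960 km
T9: √((0.0564·111.32)² + (0.0360·98.51)²) = √(39.418909 + 12.576669) = 7.2108 km
T10: √((0.0543·111.32)² + (0.0126·98.51)²) = √(36.538108 + 1.540642) = 6.1708 km
T11: √((-0.0269·111.32)² + (0.0680·98.51)²) = √(8.967078 + 44.872314) = 7.3375 km
T12: √((0.0417·111.32)² + (-0.0394·98.51)²) = √(21.548572 + 15.064443) = 6.0509 km
T13: √((-0.0379·111.32)² + (0.0633·98.51)²) = √(17.800197 + 38.883742) = 7.5289 km
Threshold 5.2 km: T7 (1.1092 km), T5 (2.7287 km), T4 (4.9089 km), T8 (5.0960 km) are within range.

T7, T5, T4, T8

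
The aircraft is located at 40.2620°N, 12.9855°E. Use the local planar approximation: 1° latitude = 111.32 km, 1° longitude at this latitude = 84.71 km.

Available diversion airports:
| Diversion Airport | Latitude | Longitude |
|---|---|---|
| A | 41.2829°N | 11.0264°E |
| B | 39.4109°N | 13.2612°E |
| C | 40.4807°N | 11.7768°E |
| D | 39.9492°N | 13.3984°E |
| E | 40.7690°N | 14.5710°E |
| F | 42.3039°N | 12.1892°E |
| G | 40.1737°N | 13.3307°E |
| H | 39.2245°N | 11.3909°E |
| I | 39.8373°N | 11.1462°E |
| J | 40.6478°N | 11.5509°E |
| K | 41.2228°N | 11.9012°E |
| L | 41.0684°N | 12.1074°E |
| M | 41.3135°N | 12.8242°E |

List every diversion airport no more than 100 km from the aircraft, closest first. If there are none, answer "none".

Distances from 40.2620°N, 12.9855°E:
A: √((1.0209·111.32)² + (-1.9591·84.71)²) = √(12915.546964 + 27541.181845) = 201.1386 km
B: √((-0.8511·111.32)² + (0.2757·84.71)²) = √(8976.511185 + 545.434866) = 97.5805 km
C: √((0.2187·111.32)² + (-1.2087·84.71)²) = √(592.712329 + 10483.502611) = 105.2436 km
D: √((-0.3128·111.32)² + (0.4129·84.71)²) = √(1212.494798 + 1223.373670) = 49.3545 km
E: √((0.5070·111.32)² + (1.5855·84.71)²) = √(3185.387812 + 18038.559622) = 145.6844 km
F: √((2.0419·111.32)² + (-0.7963·84.71)²) = √(51667.248435 + 4550.119419) = 237.1020 km
G: √((-0.0883·111.32)² + (0.3452·84.71)²) = √(96.620171 + 855.088248) = 30.8498 km
H: √((-1.0375·111.32)² + (-1.5946·84.71)²) = √(13338.979530 + 18246.218993) = 177.7223 km
I: √((-0.4247·111.32)² + (-1.8393·84.71)²) = √(2235.171840 + 24275.853345) = 162.8221 km
J: √((0.3858·111.32)² + (-1.4346·84.71)²) = √(1844.466798 + 14768.317361) = 128.8906 km
K: √((0.9608·111.32)² + (-1.0843·84.71)²) = √(11439.640698 + 8436.615937) = 140.9832 km
L: √((0.8064·111.32)² + (-0.8781·84.71)²) = √(8058.374256 + 5532.957290) = 116.5819 km
M: √((1.0515·111.32)² + (-0.1613·84.71)²) = √(13701.400127 + 186.697326) = 117.8478 km
Threshold 100 km: G (30.8498 km), D (49.3545 km), B (97.5805 km) are within range.

G, D, B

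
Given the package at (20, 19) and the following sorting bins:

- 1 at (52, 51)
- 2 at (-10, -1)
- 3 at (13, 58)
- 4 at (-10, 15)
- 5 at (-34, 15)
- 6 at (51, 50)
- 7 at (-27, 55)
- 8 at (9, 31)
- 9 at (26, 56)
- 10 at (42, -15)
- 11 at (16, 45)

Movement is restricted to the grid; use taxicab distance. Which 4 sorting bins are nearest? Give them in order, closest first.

Distances from (20, 19):
1: |32| + |32| = 32 + 32 = 64
2: |-30| + |-20| = 30 + 20 = 50
3: |-7| + |39| = 7 + 39 = 46
4: |-30| + |-4| = 30 + 4 = 34
5: |-54| + |-4| = 54 + 4 = 58
6: |31| + |31| = 31 + 31 = 62
7: |-47| + |36| = 47 + 36 = 83
8: |-11| + |12| = 11 + 12 = 23
9: |6| + |37| = 6 + 37 = 43
10: |22| + |-34| = 22 + 34 = 56
11: |-4| + |26| = 4 + 26 = 30
Sorted: 8 (23) < 11 (30) < 4 (34) < 9 (43) < 3 (46) < 2 (50) < …

8, 11, 4, 9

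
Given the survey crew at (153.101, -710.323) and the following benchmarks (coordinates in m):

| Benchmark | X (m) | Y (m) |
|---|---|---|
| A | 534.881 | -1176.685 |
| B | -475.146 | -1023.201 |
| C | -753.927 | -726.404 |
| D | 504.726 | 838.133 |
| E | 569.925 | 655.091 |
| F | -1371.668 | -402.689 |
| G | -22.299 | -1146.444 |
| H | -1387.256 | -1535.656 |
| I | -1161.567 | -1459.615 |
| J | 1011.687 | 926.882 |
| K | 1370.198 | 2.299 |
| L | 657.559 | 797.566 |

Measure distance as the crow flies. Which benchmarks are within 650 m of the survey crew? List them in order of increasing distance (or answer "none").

Distances from (153.101, -710.323):
A: √((381.780)² + (-466.362)²) = √(145755.96840 + 217493.51504) = 602.702 m
B: √((-628.247)² + (-312.878)²) = √(394694.29301 + 97892.64288) = 701.845 m
C: √((-907.028)² + (-16.081)²) = √(822699.79278 + 258.59856) = 907.171 m
D: √((351.625)² + (1548.456)²) = √(123640.14062 + 2397715.98394) = 1587.878 m
E: √((416.824)² + (1365.414)²) = √(173742.24698 + 1864355.39140) = 1427.620 m
F: √((-1524.769)² + (307.634)²) = √(2324920.50336 + 94638.67796) = 1555.493 m
G: √((-175.400)² + (-436.121)²) = √(30765.16000 + 190201.52664) = 470.071 m
H: √((-1540.357)² + (-825.333)²) = √(2372699.68745 + 681174.56089) = 1747.534 m
I: √((-1314.668)² + (-749.292)²) = √(1728351.95022 + 561438.50126) = 1513.205 m
J: √((858.586)² + (1637.205)²) = √(737169.91940 + 2680440.21202) = 1848.678 m
K: √((1217.097)² + (712.622)²) = √(1481325.10741 + 507830.11488) = 1410.374 m
L: √((504.458)² + (1507.889)²) = √(254477.87376 + 2273729.23632) = 1590.034 m
Threshold 650 m: G (470.071 m), A (602.702 m) are within range.

G, A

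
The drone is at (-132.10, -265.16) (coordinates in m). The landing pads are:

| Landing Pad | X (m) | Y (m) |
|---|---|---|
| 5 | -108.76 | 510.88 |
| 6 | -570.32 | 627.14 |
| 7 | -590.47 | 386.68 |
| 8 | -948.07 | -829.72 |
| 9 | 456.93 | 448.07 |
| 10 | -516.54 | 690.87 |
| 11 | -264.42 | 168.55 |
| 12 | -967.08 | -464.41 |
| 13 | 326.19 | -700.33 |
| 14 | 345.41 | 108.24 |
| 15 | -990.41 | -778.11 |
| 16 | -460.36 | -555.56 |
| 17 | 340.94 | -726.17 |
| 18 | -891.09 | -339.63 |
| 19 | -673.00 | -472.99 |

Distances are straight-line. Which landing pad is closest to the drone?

16

Distances from (-132.10, -265.16):
5: √((23.34)² + (776.04)²) = √(544.7556 + 602238.0816) = 776.39 m
6: √((-438.22)² + (892.30)²) = √(192036.7684 + 796199.2900) = 994.10 m
7: √((-458.37)² + (651.84)²) = √(210103.0569 + 424895.3856) = 796.87 m
8: √((-815.97)² + (-564.56)²) = √(665807.0409 + 318727.9936) = 992.24 m
9: √((589.03)² + (713.23)²) = √(346956.3409 + 508697.0329) = 925.02 m
10: √((-384.44)² + (956.03)²) = √(147794.1136 + 913993.3609) = 1030.43 m
11: √((-132.32)² + (433.71)²) = √(17508.5824 + 188104.3641) = 453.45 m
12: √((-834.98)² + (-199.25)²) = √(697191.6004 + 39700.5625) = 858.42 m
13: √((458.29)² + (-435.17)²) = √(210029.7241 + 189372.9289) = 631.98 m
14: √((477.51)² + (373.40)²) = √(228015.8001 + 139427.5600) = 606.17 m
15: √((-858.31)² + (-512.95)²) = √(736696.0561 + 263117.7025) = 999.91 m
16: √((-328.26)² + (-290.40)²) = √(107754.6276 + 84332.1600) = 438.28 m
17: √((473.04)² + (-461.01)²) = √(223766.8416 + 212530.2201) = 660.53 m
18: √((-758.99)² + (-74.47)²) = √(576065.8201 + 5545.7809) = 762.63 m
19: √((-540.90)² + (-207.83)²) = √(292572.8100 + 43193.3089) = 579.45 m
Minimum: 16 at 438.28 m.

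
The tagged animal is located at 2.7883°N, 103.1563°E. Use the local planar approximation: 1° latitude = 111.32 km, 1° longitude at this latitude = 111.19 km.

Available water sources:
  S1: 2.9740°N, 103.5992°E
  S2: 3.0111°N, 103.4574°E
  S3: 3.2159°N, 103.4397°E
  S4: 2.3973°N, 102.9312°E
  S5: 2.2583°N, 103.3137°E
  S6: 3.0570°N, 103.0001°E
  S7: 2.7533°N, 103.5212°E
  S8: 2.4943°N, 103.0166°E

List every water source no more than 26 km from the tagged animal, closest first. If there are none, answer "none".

none

Distances from 2.7883°N, 103.1563°E:
S1: 53.4089 km
S2: 41.6654 km
S3: 57.0855 km
S4: 50.2092 km
S5: 61.5406 km
S6: 34.5883 km
S7: 40.7599 km
S8: 36.2272 km
Threshold 26 km: none within range.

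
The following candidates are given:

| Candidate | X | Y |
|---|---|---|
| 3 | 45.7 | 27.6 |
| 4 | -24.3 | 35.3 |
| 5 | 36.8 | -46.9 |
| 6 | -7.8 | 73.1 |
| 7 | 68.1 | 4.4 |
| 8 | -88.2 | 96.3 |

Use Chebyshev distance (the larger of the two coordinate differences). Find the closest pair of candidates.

3 and 7

Pairwise distances:
3–7: 23.2
4–6: 37.8
5–7: 51.3
3–6: 53.5
4–8: 63.9
3–4: 70.0
3–5: 74.5
6–7: 75.9
6–8: 80.4
4–5: 82.2
4–7: 92.4
5–6: 120.0
3–8: 133.9
5–8: 143.2
7–8: 156.3
Closest pair: 3–7 at 23.2.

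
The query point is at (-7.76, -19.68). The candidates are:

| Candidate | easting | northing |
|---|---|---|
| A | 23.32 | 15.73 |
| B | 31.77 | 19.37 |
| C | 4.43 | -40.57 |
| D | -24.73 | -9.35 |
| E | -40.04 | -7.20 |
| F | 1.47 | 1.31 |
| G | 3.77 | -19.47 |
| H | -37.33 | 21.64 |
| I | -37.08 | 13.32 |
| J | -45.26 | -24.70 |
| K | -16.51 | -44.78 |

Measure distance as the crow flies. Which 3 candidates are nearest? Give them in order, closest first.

G, D, F

Distances from (-7.76, -19.68):
A: 47.12
B: 55.57
C: 24.19
D: 19.87
E: 34.61
F: 22.93
G: 11.53
H: 50.81
I: 44.14
J: 37.83
K: 26.58
Sorted: G (11.53) < D (19.87) < F (22.93) < C (24.19) < K (26.58) < …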